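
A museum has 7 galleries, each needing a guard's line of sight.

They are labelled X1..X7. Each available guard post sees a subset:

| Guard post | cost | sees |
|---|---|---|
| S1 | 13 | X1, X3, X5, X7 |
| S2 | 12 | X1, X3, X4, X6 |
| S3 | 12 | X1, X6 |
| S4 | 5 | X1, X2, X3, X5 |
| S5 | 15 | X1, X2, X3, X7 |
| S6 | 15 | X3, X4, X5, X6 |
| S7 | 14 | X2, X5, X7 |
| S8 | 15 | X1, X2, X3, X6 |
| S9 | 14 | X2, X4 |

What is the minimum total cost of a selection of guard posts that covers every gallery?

26

S2, S7 together cover every gallery (S2 ∪ S7 = {X1, X2, X3, X4, X5, X6, X7}); total cost 12 + 14 = 26.
The greedy pick S4, S2, S1 costs 30; no covering selection beats 26.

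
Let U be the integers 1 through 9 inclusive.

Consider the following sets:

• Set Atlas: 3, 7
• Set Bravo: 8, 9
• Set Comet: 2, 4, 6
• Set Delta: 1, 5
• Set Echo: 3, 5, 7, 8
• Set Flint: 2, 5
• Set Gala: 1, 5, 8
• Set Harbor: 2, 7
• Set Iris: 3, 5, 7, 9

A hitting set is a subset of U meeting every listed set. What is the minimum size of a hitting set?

The 4 elements {2, 3, 5, 9} hit every set.
The sets Atlas, Bravo, Comet, Delta are pairwise disjoint, so any hitting set needs a separate element for each — at least 4. Hence 4 is optimal.

4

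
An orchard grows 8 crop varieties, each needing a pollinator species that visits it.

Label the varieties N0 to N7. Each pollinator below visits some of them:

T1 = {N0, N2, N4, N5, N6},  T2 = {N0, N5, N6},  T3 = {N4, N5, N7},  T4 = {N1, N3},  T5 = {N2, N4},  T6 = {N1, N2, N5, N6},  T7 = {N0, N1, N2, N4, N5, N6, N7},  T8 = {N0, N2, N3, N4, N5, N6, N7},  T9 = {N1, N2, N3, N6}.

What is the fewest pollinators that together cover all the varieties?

2

T7 and T8 together: T7 ∪ T8 = {N0, N1, N2, N3, N4, N5, N6, N7} — every variety is covered.
No single pollinator has all 8 varieties (the largest, T7, has 7), so 2 is optimal.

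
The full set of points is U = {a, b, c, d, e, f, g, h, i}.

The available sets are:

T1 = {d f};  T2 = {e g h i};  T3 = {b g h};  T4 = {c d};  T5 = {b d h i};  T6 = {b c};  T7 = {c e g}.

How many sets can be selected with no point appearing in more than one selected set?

3

T1, T2, T6 are pairwise disjoint (T1={d,f}; T2={e,g,h,i}; T6={b,c}).
Every remaining set overlaps one of these, and no 4 of the listed sets are pairwise disjoint, so 3 is the maximum.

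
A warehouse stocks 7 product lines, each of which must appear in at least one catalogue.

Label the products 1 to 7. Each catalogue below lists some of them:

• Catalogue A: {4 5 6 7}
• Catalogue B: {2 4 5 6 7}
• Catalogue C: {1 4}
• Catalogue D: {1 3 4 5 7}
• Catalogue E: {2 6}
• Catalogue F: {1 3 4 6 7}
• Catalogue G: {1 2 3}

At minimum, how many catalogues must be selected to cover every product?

A and G together: A ∪ G = {1, 2, 3, 4, 5, 6, 7} — every product is covered.
No single catalogue has all 7 products (the largest, B, has 5), so 2 is optimal.

2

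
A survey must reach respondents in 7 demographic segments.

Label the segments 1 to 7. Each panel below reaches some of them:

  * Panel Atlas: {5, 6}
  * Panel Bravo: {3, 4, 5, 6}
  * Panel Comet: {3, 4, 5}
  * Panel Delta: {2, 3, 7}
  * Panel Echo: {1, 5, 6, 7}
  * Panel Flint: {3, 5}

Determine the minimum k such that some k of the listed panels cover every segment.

Comet and Delta and Echo together: Comet ∪ Delta ∪ Echo = {1, 2, 3, 4, 5, 6, 7} — every segment is covered.
Only Echo contains 1, so Echo is forced; the remaining 3 segments need at least 2 more panels (each remaining panel adds at most 2) — so at least 3 panels are needed, and 3 is optimal.

3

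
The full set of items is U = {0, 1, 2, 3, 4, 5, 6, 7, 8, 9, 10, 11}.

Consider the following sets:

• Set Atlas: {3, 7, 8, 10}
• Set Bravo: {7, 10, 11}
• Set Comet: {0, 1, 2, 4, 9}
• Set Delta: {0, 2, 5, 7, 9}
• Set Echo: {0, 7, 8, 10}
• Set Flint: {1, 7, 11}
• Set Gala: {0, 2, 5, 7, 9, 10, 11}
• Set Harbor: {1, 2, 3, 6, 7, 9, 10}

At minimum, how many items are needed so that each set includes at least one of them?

2

Take H = {0, 7}. Each listed set contains at least one of these, so H is a hitting set of size 2.
The sets Atlas, Comet are pairwise disjoint, so any hitting set needs a separate item for each — at least 2. Hence 2 is optimal.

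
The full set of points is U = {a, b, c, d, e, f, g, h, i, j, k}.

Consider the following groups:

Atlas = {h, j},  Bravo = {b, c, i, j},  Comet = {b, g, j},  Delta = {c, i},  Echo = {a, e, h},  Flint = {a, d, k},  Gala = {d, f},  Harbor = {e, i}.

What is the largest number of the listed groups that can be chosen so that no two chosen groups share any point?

Comet, Delta, Echo, Gala are pairwise disjoint (Comet={b,g,j}; Delta={c,i}; Echo={a,e,h}; Gala={d,f}).
Every remaining group overlaps one of these, and no 5 of the listed groups are pairwise disjoint, so 4 is the maximum.

4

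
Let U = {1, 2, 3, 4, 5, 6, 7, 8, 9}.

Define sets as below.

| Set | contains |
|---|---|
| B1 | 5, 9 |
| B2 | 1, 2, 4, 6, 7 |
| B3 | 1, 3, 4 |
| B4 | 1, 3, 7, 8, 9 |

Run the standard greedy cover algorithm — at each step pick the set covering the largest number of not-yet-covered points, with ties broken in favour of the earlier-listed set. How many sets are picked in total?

Greedy: pick B2 (covers 5 new) → pick B4 (covers 3 new) → pick B1 (covers 1 new). Total picks: 3.

3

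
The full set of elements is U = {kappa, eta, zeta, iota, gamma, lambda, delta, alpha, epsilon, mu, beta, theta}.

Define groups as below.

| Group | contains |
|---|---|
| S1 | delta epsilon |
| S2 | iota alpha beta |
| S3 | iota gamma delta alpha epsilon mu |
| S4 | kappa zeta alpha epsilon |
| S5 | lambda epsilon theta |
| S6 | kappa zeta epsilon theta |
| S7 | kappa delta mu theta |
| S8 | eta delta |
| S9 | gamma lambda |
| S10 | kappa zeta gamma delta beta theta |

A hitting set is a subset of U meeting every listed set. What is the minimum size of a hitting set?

The 4 elements {kappa, iota, lambda, delta} hit every group.
The groups S2, S6, S8, S9 are pairwise disjoint, so any hitting set needs a separate element for each — at least 4. Hence 4 is optimal.

4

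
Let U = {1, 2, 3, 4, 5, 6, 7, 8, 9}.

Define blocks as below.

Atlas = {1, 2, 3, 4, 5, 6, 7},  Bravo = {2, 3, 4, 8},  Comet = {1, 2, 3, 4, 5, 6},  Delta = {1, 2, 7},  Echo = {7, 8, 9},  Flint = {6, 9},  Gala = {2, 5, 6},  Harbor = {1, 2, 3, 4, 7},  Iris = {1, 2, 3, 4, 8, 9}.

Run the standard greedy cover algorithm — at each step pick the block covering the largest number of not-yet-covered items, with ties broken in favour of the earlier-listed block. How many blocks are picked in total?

Greedy: pick Atlas (covers 7 new) → pick Echo (covers 2 new). Total picks: 2.

2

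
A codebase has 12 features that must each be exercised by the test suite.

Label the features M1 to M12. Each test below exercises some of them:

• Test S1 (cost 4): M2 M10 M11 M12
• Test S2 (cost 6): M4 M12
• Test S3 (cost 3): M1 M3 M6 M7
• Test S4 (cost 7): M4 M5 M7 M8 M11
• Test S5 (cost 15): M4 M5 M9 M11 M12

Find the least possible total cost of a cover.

S1, S3, S4, S5 together cover every feature (S1 ∪ S3 ∪ S4 ∪ S5 = {M1, M2, M3, M4, M5, M6, M7, M8, M9, M10, M11, M12}); total cost 4 + 3 + 7 + 15 = 29.
No covering selection has total cost below 29.

29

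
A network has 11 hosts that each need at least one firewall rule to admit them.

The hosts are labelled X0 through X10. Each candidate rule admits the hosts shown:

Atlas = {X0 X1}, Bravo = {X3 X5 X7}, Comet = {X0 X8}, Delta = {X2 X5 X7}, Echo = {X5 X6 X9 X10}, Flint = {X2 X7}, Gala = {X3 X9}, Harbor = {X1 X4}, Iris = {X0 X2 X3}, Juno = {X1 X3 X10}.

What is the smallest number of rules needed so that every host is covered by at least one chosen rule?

Bravo and Comet and Echo and Flint and Harbor together: Bravo ∪ Comet ∪ Echo ∪ Flint ∪ Harbor = {X0, X1, X2, X3, X4, X5, X6, X7, X8, X9, X10} — every host is covered.
No 4 of the 10 rules cover everything (all 210 combinations miss at least one host), so 5 is optimal.

5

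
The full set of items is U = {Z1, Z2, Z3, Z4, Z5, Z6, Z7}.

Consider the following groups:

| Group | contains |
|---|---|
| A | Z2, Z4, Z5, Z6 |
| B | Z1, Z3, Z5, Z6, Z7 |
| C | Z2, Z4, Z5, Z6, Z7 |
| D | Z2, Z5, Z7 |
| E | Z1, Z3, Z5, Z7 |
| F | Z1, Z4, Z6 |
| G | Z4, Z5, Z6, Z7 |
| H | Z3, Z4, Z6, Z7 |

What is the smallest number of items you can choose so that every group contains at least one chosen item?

Take T = {Z5, Z6}. Each listed group contains at least one of these, so T is a hitting set of size 2.
The groups D, F are pairwise disjoint, so any hitting set needs a separate item for each — at least 2. Hence 2 is optimal.

2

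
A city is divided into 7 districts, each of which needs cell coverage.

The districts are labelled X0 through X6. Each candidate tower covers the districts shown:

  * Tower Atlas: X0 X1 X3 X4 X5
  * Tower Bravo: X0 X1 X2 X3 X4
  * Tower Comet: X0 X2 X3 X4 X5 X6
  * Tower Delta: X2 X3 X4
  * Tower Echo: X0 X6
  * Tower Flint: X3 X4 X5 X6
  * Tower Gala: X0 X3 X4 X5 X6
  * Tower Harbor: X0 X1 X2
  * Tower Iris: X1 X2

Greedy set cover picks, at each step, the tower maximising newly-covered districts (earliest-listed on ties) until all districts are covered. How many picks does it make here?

Greedy: pick Comet (covers 6 new) → pick Atlas (covers 1 new). Total picks: 2.

2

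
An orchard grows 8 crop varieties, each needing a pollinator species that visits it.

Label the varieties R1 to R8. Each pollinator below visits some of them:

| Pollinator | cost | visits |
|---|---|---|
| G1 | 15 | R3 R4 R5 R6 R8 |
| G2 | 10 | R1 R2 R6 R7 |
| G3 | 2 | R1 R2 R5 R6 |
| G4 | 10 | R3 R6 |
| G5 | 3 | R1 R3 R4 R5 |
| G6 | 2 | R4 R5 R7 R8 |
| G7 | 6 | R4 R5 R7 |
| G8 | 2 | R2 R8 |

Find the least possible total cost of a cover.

7

G3, G5, G6 together cover every variety (G3 ∪ G5 ∪ G6 = {R1, R2, R3, R4, R5, R6, R7, R8}); total cost 2 + 3 + 2 = 7.
No covering selection has total cost below 7.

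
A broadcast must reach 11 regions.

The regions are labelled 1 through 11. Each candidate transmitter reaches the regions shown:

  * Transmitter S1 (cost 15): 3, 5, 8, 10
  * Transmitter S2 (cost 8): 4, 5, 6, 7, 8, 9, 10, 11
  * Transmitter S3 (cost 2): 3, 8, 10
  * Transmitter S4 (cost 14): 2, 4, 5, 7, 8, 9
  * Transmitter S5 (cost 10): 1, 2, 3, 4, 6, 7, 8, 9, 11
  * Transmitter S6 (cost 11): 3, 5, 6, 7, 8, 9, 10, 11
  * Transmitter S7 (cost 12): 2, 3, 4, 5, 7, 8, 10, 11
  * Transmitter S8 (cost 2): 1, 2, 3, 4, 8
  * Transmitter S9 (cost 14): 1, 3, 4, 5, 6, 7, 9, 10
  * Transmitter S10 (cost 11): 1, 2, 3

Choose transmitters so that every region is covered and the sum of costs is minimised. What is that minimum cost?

10

S2, S8 together cover every region (S2 ∪ S8 = {1, 2, 3, 4, 5, 6, 7, 8, 9, 10, 11}); total cost 8 + 2 = 10.
No covering selection has total cost below 10.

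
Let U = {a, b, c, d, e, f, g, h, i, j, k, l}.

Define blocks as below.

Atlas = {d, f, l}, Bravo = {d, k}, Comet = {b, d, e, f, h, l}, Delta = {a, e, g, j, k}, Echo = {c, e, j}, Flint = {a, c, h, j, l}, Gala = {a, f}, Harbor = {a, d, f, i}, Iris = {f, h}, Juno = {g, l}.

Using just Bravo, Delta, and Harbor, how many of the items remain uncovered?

4

Union of Bravo, Delta, Harbor = {a, d, e, f, g, i, j, k}.
Not covered: b, c, h, l — 4 items.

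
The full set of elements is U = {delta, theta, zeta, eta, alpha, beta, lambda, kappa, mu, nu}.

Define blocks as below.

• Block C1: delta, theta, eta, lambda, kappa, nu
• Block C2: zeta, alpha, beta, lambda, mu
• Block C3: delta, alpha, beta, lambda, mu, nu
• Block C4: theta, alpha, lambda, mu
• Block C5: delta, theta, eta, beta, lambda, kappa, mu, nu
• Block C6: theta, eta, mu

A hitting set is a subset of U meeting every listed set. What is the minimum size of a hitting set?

H = {delta, mu} meets every block (each contains at least one member of H), and |H| = 2.
No single element lies in every block, so at least 2 are needed and 2 is optimal.

2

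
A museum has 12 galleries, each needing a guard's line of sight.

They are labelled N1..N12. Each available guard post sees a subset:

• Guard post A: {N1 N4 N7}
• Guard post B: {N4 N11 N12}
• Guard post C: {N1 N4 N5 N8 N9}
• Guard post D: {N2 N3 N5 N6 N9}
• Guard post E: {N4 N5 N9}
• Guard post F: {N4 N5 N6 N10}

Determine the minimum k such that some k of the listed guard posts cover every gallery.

A and B and C and D and F together: A ∪ B ∪ C ∪ D ∪ F = {N1, N2, N3, N4, N5, N6, N7, N8, N9, N10, N11, N12} — every gallery is covered.
No 4 of the 6 guard posts cover everything (all 15 combinations miss at least one gallery), so 5 is optimal.

5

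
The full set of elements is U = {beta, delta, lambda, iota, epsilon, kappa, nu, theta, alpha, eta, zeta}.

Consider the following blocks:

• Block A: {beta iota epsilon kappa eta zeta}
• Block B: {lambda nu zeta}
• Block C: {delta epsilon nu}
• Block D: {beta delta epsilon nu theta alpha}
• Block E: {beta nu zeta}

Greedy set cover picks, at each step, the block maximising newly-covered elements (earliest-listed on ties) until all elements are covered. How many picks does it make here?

3

Greedy: pick A (covers 6 new) → pick D (covers 4 new) → pick B (covers 1 new). Total picks: 3.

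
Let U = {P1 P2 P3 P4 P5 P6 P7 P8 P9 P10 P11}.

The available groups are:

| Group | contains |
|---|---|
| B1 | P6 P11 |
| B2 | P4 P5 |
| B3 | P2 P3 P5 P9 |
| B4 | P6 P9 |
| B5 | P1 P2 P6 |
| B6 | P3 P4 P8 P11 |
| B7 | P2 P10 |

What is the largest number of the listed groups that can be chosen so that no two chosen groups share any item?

3

B4, B6, B7 are pairwise disjoint (B4={P6,P9}; B6={P3,P4,P8,P11}; B7={P2,P10}).
Every remaining group overlaps one of these, and no 4 of the listed groups are pairwise disjoint, so 3 is the maximum.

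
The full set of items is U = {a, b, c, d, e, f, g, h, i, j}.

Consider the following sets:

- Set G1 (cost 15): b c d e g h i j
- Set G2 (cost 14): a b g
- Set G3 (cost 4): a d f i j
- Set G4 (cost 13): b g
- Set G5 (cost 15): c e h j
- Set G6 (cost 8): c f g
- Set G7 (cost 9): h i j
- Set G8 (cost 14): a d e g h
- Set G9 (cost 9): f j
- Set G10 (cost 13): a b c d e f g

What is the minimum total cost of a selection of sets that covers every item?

19

G1, G3 together cover every item (G1 ∪ G3 = {a, b, c, d, e, f, g, h, i, j}); total cost 15 + 4 = 19.
No covering selection has total cost below 19.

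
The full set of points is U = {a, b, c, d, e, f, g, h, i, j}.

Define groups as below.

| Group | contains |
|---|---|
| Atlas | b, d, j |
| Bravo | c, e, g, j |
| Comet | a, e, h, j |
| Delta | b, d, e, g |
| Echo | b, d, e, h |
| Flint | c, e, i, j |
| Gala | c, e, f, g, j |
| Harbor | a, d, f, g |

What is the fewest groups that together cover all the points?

Echo, Flint, and Harbor cover everything between them: the union {a, b, c, d, e, f, g, h, i, j} is all of U.
Only Flint contains i, so Flint is forced; the remaining 6 points need at least 2 more groups (each remaining group adds at most 4) — so at least 3 groups are needed, and 3 is optimal.

3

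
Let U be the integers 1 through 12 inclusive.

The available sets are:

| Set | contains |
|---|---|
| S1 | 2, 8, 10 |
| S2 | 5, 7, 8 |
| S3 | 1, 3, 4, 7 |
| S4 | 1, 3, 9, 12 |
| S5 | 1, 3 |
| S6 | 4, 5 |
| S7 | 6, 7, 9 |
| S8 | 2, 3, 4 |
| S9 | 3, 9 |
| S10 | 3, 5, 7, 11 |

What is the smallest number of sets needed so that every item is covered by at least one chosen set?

S1 and S4 and S7 and S8 and S10 together: S1 ∪ S4 ∪ S7 ∪ S8 ∪ S10 = {1, 2, 3, 4, 5, 6, 7, 8, 9, 10, 11, 12} — every item is covered.
No 4 of the 10 sets cover everything (all 210 combinations miss at least one item), so 5 is optimal.

5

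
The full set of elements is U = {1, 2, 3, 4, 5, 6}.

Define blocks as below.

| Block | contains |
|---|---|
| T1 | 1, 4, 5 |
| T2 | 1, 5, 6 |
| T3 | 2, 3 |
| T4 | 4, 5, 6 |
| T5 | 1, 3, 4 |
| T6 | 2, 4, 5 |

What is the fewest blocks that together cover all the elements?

T4, T5, and T6 cover everything between them: the union {1, 2, 3, 4, 5, 6} is all of U.
No 2 of the 6 blocks cover everything (all 15 combinations miss at least one element), so 3 is optimal.

3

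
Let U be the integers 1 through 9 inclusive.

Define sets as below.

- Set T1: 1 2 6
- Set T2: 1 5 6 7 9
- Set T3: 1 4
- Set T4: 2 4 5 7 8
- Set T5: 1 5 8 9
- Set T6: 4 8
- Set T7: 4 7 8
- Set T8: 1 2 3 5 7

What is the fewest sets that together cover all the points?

3

Take {T2, T6, T8}. Their union is {1, 2, 3, 4, 5, 6, 7, 8, 9}, which is all 9 points.
Only T8 contains 3, so T8 is forced; the remaining 4 points need at least 2 more sets (each remaining set adds at most 2) — so at least 3 sets are needed, and 3 is optimal.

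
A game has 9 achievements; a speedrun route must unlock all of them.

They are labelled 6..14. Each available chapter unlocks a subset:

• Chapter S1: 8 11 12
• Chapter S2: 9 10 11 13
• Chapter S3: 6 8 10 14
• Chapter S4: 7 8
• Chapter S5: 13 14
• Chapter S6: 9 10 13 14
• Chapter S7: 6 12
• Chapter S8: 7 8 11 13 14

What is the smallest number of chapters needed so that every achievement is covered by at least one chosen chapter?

Take {S2, S7, S8}. Their union is {6, 7, 8, 9, 10, 11, 12, 13, 14}, which is all 9 achievements.
No 2 of the 8 chapters cover everything (all 28 combinations miss at least one achievement), so 3 is optimal.

3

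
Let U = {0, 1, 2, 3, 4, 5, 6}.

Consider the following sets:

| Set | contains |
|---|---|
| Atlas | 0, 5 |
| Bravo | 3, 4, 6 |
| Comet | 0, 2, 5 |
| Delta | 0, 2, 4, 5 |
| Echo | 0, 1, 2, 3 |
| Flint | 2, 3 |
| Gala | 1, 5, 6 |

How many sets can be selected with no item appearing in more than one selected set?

2

Atlas, Bravo are pairwise disjoint (Atlas={0,5}; Bravo={3,4,6}).
Every remaining set overlaps one of these, and no 3 of the listed sets are pairwise disjoint, so 2 is the maximum.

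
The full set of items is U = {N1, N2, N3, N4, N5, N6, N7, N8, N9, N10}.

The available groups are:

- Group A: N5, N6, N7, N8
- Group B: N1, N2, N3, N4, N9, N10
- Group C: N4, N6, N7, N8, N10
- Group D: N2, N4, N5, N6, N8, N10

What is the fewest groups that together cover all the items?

A and B cover everything between them: the union {N1, N2, N3, N4, N5, N6, N7, N8, N9, N10} is all of U.
No single group has all 10 items (the largest, B, has 6), so 2 is optimal.

2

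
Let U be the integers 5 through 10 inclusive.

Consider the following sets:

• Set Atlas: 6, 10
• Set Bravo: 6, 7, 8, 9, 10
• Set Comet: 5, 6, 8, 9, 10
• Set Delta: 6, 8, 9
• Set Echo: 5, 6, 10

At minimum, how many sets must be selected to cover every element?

Bravo and Comet cover everything between them: the union {5, 6, 7, 8, 9, 10} is all of U.
No single set has all 6 elements (the largest, Bravo, has 5), so 2 is optimal.

2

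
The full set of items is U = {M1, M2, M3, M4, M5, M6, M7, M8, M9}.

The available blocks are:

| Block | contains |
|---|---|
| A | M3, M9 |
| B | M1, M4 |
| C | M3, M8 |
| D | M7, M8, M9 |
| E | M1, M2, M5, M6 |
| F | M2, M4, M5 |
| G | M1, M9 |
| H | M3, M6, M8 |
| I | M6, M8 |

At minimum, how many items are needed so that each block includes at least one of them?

4

The 4 items {M3, M4, M6, M9} hit every block.
No choice of 3 items meets every block, so 4 is the minimum.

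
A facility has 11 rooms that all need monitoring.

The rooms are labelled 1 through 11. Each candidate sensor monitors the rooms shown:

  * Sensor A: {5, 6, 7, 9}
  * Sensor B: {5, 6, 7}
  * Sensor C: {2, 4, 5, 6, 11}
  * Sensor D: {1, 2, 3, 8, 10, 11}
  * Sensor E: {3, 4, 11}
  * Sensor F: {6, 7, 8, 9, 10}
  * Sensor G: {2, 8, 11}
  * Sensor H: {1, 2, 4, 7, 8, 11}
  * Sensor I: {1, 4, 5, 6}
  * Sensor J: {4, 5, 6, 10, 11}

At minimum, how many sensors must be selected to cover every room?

3

A and C and D together: A ∪ C ∪ D = {1, 2, 3, 4, 5, 6, 7, 8, 9, 10, 11} — every room is covered.
No 2 of the 10 sensors cover everything (all 45 combinations miss at least one room), so 3 is optimal.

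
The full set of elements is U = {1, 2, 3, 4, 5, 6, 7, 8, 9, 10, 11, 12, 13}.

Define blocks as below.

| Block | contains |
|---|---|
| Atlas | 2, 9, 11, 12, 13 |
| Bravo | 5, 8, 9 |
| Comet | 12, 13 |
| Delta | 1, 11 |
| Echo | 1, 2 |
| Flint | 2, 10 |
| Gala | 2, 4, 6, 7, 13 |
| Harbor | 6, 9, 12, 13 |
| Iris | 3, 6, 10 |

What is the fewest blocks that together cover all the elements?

5

Atlas, Bravo, Delta, Gala, and Iris cover everything between them: the union {1, 2, 3, 4, 5, 6, 7, 8, 9, 10, 11, 12, 13} is all of U.
No 4 of the 9 blocks cover everything (all 126 combinations miss at least one element), so 5 is optimal.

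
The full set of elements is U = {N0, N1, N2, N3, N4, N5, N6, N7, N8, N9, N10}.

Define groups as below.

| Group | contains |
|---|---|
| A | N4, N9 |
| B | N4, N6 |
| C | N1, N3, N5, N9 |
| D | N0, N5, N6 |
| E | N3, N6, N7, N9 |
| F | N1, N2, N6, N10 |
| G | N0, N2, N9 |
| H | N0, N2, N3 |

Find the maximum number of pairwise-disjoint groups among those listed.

2

A, F are pairwise disjoint (A={N4,N9}; F={N1,N2,N6,N10}).
Every remaining group overlaps one of these, and no 3 of the listed groups are pairwise disjoint, so 2 is the maximum.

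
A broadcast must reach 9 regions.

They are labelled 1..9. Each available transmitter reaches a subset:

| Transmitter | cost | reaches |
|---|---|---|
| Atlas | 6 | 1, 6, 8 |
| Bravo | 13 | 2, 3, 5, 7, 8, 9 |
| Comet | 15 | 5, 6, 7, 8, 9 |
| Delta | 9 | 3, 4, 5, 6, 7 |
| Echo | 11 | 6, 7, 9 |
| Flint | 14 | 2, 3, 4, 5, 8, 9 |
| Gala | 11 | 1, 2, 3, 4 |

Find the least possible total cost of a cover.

26

Comet, Gala together cover every region (Comet ∪ Gala = {1, 2, 3, 4, 5, 6, 7, 8, 9}); total cost 15 + 11 = 26.
The greedy pick Delta, Atlas, Bravo costs 28; no covering selection beats 26.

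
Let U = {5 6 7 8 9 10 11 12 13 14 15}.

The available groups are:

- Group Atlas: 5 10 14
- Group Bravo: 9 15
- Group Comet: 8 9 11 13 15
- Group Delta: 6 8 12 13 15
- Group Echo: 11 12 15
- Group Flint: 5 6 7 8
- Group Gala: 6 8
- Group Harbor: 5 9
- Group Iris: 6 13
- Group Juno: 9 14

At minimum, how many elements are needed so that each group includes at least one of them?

The 4 elements {5, 6, 9, 15} hit every group.
No choice of 3 elements meets every group, so 4 is the minimum.

4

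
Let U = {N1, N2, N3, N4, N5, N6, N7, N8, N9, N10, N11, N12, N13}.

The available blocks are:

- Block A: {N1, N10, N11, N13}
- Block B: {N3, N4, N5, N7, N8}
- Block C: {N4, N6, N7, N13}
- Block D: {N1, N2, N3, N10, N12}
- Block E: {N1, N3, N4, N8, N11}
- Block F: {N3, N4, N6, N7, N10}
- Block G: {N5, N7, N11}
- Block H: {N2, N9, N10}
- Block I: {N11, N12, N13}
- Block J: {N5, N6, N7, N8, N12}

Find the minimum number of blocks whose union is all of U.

Take {A, F, H, J}. Their union is {N1, N2, N3, N4, N5, N6, N7, N8, N9, N10, N11, N12, N13}, which is all 13 items.
No 3 of the 10 blocks cover everything (all 120 combinations miss at least one item), so 4 is optimal.

4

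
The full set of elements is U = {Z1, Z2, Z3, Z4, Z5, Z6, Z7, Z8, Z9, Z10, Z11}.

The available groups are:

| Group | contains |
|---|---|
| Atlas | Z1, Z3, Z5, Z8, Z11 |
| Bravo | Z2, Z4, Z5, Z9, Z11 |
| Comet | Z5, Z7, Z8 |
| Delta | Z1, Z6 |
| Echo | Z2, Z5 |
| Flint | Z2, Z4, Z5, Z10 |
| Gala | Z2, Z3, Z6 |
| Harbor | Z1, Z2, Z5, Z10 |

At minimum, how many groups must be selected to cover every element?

Take {Bravo, Comet, Gala, Harbor}. Their union is {Z1, Z2, Z3, Z4, Z5, Z6, Z7, Z8, Z9, Z10, Z11}, which is all 11 elements.
No 3 of the 8 groups cover everything (all 56 combinations miss at least one element), so 4 is optimal.

4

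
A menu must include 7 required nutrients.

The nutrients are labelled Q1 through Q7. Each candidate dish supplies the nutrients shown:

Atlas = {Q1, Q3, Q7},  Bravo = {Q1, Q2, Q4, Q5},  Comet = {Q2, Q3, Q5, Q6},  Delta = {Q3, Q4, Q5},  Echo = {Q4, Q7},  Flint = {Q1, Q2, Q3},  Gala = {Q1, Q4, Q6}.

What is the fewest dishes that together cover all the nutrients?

Comet and Echo and Flint together: Comet ∪ Echo ∪ Flint = {Q1, Q2, Q3, Q4, Q5, Q6, Q7} — every nutrient is covered.
No 2 of the 7 dishes cover everything (all 21 combinations miss at least one nutrient), so 3 is optimal.

3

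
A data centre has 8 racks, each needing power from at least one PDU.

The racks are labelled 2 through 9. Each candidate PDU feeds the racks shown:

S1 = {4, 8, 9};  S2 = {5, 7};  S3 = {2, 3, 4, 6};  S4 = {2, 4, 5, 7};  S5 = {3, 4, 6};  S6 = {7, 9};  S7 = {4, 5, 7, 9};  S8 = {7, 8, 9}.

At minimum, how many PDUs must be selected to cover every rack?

3

Take {S1, S4, S5}. Their union is {2, 3, 4, 5, 6, 7, 8, 9}, which is all 8 racks.
No 2 of the 8 PDUs cover everything (all 28 combinations miss at least one rack), so 3 is optimal.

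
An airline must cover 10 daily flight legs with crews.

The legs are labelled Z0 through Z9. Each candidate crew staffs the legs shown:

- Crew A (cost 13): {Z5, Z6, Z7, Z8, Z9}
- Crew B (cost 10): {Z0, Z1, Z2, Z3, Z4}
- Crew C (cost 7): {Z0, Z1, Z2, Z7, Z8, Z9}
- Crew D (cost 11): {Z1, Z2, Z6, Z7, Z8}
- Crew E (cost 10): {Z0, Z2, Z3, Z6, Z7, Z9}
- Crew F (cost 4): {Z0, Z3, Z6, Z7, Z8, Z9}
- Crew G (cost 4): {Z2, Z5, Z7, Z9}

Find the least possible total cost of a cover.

18

B, F, G together cover every leg (B ∪ F ∪ G = {Z0, Z1, Z2, Z3, Z4, Z5, Z6, Z7, Z8, Z9}); total cost 10 + 4 + 4 = 18.
No covering selection has total cost below 18.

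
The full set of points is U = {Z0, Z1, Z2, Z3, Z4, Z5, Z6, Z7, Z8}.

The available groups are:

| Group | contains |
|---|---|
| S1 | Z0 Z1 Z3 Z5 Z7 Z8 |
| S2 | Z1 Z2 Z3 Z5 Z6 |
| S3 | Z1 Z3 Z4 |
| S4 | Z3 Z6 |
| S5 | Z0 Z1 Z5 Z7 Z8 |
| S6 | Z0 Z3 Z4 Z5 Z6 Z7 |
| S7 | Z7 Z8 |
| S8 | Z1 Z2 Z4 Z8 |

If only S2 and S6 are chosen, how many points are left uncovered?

1

Union of S2, S6 = {Z0, Z1, Z2, Z3, Z4, Z5, Z6, Z7}.
Not covered: Z8 — 1 point.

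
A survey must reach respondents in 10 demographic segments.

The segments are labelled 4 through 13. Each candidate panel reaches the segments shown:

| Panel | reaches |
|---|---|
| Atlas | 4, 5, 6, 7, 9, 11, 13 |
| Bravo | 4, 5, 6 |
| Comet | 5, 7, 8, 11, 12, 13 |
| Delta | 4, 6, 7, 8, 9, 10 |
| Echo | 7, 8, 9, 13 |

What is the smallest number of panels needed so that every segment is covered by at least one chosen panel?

2

Comet and Delta together: Comet ∪ Delta = {4, 5, 6, 7, 8, 9, 10, 11, 12, 13} — every segment is covered.
No single panel has all 10 segments (the largest, Atlas, has 7), so 2 is optimal.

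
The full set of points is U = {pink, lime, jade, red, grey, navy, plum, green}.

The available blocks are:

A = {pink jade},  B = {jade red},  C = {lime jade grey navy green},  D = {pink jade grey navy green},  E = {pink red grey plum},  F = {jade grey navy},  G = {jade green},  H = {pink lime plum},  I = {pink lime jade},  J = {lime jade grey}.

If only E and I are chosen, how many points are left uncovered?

2

Union of E, I = {pink, lime, jade, red, grey, plum}.
Not covered: navy, green — 2 points.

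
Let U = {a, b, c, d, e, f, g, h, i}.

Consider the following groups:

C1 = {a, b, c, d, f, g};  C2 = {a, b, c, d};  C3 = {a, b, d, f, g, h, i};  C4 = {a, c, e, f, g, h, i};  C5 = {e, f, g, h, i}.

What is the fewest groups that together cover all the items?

2

Take {C2, C4}. Their union is {a, b, c, d, e, f, g, h, i}, which is all 9 items.
No single group has all 9 items (the largest, C3, has 7), so 2 is optimal.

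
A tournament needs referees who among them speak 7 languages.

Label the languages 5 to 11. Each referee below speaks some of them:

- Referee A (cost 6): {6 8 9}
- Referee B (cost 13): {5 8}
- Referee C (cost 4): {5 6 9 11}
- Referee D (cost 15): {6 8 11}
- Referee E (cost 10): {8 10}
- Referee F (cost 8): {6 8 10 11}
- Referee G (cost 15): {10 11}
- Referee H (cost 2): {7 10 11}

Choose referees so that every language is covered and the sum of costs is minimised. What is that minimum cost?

12

A, C, H together cover every language (A ∪ C ∪ H = {5, 6, 7, 8, 9, 10, 11}); total cost 6 + 4 + 2 = 12.
No covering selection has total cost below 12.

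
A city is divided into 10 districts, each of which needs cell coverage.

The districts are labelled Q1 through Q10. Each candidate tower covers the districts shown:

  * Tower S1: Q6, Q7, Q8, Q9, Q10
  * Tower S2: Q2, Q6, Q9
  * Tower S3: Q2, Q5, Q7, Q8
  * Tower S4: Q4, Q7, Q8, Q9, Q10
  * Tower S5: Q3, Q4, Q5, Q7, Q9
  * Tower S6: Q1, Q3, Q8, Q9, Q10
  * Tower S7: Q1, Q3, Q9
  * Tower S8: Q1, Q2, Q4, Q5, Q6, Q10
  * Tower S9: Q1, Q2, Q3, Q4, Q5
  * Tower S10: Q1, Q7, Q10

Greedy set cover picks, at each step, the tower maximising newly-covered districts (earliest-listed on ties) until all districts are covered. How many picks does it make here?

3

Greedy: pick S8 (covers 6 new) → pick S1 (covers 3 new) → pick S5 (covers 1 new). Total picks: 3.
(The true minimum cover uses only 2 towers, so greedy is not optimal here.)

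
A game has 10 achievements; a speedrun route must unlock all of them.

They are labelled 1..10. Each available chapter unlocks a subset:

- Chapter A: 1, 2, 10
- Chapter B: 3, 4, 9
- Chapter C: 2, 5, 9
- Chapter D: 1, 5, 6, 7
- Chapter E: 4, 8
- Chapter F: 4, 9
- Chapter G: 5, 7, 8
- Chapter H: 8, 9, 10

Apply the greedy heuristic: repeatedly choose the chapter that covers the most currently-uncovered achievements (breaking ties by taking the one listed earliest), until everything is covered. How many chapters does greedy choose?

Greedy: pick D (covers 4 new) → pick B (covers 3 new) → pick A (covers 2 new) → pick E (covers 1 new). Total picks: 4.

4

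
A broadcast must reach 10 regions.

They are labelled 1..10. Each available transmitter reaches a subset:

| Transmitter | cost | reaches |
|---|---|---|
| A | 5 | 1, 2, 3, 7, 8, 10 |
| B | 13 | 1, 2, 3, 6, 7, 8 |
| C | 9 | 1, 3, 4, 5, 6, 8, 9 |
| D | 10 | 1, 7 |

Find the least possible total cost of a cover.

14

A, C together cover every region (A ∪ C = {1, 2, 3, 4, 5, 6, 7, 8, 9, 10}); total cost 5 + 9 = 14.
No covering selection has total cost below 14.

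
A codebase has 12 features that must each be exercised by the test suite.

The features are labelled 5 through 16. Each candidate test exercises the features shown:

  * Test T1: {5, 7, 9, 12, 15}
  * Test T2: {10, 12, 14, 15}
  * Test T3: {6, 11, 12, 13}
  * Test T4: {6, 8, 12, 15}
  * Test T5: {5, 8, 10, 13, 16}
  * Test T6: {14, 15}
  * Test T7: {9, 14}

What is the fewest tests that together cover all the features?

T1 and T3 and T5 and T7 together: T1 ∪ T3 ∪ T5 ∪ T7 = {5, 6, 7, 8, 9, 10, 11, 12, 13, 14, 15, 16} — every feature is covered.
No 3 of the 7 tests cover everything (all 35 combinations miss at least one feature), so 4 is optimal.

4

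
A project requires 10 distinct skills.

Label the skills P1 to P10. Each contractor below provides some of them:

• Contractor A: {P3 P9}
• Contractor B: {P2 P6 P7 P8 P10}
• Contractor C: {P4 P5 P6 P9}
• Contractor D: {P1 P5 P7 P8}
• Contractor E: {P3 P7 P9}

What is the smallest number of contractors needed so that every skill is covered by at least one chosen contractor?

A and B and C and D together: A ∪ B ∪ C ∪ D = {P1, P2, P3, P4, P5, P6, P7, P8, P9, P10} — every skill is covered.
No 3 of the 5 contractors cover everything (all 10 combinations miss at least one skill), so 4 is optimal.

4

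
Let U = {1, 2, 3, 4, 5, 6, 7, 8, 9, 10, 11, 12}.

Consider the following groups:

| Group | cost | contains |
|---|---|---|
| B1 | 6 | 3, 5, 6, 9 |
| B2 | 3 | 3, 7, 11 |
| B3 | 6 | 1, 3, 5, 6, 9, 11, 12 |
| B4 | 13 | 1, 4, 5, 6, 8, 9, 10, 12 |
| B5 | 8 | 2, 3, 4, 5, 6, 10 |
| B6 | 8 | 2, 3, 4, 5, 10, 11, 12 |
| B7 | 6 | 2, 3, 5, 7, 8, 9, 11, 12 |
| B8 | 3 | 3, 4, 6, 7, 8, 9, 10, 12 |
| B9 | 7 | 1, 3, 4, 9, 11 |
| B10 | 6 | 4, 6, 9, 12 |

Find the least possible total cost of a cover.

B3, B7, B8 together cover every point (B3 ∪ B7 ∪ B8 = {1, 2, 3, 4, 5, 6, 7, 8, 9, 10, 11, 12}); total cost 6 + 6 + 3 = 15.
No covering selection has total cost below 15.

15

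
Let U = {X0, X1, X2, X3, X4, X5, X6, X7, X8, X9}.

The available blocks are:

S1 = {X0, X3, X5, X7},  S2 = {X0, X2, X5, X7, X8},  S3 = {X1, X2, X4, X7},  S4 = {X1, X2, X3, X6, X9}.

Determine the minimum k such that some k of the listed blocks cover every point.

Take {S2, S3, S4}. Their union is {X0, X1, X2, X3, X4, X5, X6, X7, X8, X9}, which is all 10 points.
Only S3 contains X4, so S3 is forced; the remaining 6 points need at least 2 more blocks (each remaining block adds at most 3) — so at least 3 blocks are needed, and 3 is optimal.

3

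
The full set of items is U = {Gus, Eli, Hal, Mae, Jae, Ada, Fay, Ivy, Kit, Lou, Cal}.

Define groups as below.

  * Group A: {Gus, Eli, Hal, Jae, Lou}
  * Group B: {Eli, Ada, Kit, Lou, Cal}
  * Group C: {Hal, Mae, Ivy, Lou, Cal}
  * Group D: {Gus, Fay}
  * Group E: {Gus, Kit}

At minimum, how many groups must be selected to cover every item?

A, B, C, and D cover everything between them: the union {Gus, Eli, Hal, Mae, Jae, Ada, Fay, Ivy, Kit, Lou, Cal} is all of U.
No 3 of the 5 groups cover everything (all 10 combinations miss at least one item), so 4 is optimal.

4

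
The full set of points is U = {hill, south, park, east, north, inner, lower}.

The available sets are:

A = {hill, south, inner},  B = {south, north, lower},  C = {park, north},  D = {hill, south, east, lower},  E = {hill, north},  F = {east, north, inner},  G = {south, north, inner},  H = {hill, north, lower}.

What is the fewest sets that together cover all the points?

3

Take {A, C, D}. Their union is {hill, south, park, east, north, inner, lower}, which is all 7 points.
Only C contains park, so C is forced; the remaining 5 points need at least 2 more sets (each remaining set adds at most 4) — so at least 3 sets are needed, and 3 is optimal.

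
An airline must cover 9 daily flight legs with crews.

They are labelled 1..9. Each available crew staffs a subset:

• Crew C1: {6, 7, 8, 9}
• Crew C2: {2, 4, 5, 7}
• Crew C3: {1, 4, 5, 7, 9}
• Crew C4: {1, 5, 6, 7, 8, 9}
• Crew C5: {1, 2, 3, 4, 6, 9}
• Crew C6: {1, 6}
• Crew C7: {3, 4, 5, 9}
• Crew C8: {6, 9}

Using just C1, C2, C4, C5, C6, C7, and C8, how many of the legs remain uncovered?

0

Union of C1, C2, C4, C5, C6, C7, C8 = {1, 2, 3, 4, 5, 6, 7, 8, 9} — that's every leg, so 0 are uncovered.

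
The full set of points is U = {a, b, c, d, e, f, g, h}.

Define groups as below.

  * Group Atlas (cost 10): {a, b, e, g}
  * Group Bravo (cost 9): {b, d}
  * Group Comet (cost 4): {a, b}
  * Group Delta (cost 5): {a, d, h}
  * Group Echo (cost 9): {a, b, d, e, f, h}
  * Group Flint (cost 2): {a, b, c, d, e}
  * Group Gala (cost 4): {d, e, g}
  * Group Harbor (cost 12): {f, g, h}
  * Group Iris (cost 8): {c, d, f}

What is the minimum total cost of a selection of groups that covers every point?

Flint, Harbor together cover every point (Flint ∪ Harbor = {a, b, c, d, e, f, g, h}); total cost 2 + 12 = 14.
The greedy pick Flint, Gala, Echo costs 15; no covering selection beats 14.

14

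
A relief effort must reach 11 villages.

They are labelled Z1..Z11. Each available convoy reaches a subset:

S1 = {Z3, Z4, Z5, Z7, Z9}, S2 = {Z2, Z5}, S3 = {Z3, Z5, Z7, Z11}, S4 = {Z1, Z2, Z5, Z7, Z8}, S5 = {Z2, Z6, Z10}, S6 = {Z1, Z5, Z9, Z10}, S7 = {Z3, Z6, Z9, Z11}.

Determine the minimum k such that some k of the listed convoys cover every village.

S1 and S4 and S6 and S7 together: S1 ∪ S4 ∪ S6 ∪ S7 = {Z1, Z2, Z3, Z4, Z5, Z6, Z7, Z8, Z9, Z10, Z11} — every village is covered.
No 3 of the 7 convoys cover everything (all 35 combinations miss at least one village), so 4 is optimal.

4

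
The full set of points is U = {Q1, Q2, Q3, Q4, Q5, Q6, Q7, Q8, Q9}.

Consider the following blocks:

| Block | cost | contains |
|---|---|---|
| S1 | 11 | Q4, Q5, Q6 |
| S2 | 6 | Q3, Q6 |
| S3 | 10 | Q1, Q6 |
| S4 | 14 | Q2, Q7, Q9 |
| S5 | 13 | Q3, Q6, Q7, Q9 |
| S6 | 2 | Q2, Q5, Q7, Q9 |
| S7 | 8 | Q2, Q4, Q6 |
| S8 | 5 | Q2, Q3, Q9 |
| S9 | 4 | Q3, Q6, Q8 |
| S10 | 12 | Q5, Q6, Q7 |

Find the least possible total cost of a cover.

S3, S6, S7, S9 together cover every point (S3 ∪ S6 ∪ S7 ∪ S9 = {Q1, Q2, Q3, Q4, Q5, Q6, Q7, Q8, Q9}); total cost 10 + 2 + 8 + 4 = 24.
No covering selection has total cost below 24.

24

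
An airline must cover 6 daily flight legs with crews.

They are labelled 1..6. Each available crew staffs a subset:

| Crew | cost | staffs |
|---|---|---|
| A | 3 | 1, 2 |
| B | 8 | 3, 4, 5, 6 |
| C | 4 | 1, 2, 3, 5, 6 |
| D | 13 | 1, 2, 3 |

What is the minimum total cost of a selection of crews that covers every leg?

11

A, B together cover every leg (A ∪ B = {1, 2, 3, 4, 5, 6}); total cost 3 + 8 = 11.
The greedy pick C, B costs 12; no covering selection beats 11.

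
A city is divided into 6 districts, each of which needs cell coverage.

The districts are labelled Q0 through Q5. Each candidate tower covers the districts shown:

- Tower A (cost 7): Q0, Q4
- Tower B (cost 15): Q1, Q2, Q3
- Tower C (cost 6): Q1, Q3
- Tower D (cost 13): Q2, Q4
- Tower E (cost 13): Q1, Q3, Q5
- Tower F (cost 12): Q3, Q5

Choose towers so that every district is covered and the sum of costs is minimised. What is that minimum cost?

A, D, E together cover every district (A ∪ D ∪ E = {Q0, Q1, Q2, Q3, Q4, Q5}); total cost 7 + 13 + 13 = 33.
The greedy pick C, A, F, D costs 38; no covering selection beats 33.

33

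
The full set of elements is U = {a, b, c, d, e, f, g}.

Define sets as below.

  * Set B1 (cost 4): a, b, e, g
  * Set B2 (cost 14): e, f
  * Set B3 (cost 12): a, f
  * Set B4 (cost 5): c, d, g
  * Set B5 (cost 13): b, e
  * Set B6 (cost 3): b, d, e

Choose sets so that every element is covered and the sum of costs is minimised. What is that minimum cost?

B3, B4, B6 together cover every element (B3 ∪ B4 ∪ B6 = {a, b, c, d, e, f, g}); total cost 12 + 5 + 3 = 20.
The greedy pick B1, B4, B3 costs 21; no covering selection beats 20.

20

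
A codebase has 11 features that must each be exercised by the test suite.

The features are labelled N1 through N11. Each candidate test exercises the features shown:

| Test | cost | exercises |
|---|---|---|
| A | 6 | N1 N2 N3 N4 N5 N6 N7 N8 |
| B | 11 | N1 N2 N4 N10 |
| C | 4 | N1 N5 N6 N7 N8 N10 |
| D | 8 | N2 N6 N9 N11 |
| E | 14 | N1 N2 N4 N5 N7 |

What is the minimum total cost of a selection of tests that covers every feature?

18

A, C, D together cover every feature (A ∪ C ∪ D = {N1, N2, N3, N4, N5, N6, N7, N8, N9, N10, N11}); total cost 6 + 4 + 8 = 18.
No covering selection has total cost below 18.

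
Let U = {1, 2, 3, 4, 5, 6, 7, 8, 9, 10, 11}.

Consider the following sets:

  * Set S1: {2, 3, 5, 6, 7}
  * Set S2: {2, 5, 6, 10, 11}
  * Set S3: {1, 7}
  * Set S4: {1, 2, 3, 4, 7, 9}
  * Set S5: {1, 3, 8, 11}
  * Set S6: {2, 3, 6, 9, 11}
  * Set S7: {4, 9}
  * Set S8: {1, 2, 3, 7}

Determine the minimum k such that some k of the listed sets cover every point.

S2, S4, and S5 cover everything between them: the union {1, 2, 3, 4, 5, 6, 7, 8, 9, 10, 11} is all of U.
Only S5 contains 8, so S5 is forced; the remaining 7 points need at least 2 more sets (each remaining set adds at most 4) — so at least 3 sets are needed, and 3 is optimal.

3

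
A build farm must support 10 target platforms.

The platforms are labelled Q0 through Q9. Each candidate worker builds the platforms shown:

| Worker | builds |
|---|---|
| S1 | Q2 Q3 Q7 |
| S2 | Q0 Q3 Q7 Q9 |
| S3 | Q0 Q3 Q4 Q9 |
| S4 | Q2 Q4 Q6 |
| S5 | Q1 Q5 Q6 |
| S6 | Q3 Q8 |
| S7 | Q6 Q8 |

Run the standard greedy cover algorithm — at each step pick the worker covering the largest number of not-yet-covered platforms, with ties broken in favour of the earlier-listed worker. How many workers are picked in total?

Greedy: pick S2 (covers 4 new) → pick S4 (covers 3 new) → pick S5 (covers 2 new) → pick S6 (covers 1 new). Total picks: 4.

4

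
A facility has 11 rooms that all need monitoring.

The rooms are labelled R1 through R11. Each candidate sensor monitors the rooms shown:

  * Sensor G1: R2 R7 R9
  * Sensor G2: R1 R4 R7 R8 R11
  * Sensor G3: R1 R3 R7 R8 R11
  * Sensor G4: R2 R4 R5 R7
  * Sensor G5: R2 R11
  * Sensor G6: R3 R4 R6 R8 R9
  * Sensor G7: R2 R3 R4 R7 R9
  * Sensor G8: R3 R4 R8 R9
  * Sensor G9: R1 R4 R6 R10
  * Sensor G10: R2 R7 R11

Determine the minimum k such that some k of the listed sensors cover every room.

4

Take {G2, G4, G6, G9}. Their union is {R1, R2, R3, R4, R5, R6, R7, R8, R9, R10, R11}, which is all 11 rooms.
No 3 of the 10 sensors cover everything (all 120 combinations miss at least one room), so 4 is optimal.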